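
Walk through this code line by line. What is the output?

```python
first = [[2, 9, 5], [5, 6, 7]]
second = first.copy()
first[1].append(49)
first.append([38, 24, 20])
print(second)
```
[[2, 9, 5], [5, 6, 7, 49]]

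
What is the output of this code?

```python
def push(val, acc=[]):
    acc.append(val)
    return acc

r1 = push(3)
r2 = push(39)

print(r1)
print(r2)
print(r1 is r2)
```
[3, 39]
[3, 39]
True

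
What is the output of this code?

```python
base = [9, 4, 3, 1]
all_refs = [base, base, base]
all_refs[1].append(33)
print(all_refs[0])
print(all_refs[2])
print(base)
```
[9, 4, 3, 1, 33]
[9, 4, 3, 1, 33]
[9, 4, 3, 1, 33]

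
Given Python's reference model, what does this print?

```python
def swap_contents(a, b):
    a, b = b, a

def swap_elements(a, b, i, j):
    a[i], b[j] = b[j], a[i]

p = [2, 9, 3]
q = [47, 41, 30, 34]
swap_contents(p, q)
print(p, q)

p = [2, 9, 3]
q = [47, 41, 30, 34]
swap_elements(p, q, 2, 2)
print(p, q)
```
[2, 9, 3] [47, 41, 30, 34]
[2, 9, 30] [47, 41, 3, 34]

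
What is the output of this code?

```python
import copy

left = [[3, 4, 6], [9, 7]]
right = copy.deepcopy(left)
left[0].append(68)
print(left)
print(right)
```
[[3, 4, 6, 68], [9, 7]]
[[3, 4, 6], [9, 7]]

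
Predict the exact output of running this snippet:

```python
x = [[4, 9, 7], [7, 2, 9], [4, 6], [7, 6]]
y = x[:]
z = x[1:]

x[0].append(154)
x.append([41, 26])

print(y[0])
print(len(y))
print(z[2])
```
[4, 9, 7, 154]
4
[7, 6]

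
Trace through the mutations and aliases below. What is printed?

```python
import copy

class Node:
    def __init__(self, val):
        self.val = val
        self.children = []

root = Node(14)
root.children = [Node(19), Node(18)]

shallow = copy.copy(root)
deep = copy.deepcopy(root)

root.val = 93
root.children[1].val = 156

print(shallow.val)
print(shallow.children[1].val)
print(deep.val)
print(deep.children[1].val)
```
14
156
14
18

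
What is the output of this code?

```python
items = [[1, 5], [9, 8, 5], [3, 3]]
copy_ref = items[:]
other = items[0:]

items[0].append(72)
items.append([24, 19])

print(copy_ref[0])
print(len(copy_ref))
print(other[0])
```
[1, 5, 72]
3
[1, 5, 72]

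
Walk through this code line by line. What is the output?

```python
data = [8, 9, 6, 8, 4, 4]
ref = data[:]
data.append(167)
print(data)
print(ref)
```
[8, 9, 6, 8, 4, 4, 167]
[8, 9, 6, 8, 4, 4]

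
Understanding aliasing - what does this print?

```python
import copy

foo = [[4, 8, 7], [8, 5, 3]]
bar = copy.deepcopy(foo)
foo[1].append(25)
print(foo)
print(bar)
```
[[4, 8, 7], [8, 5, 3, 25]]
[[4, 8, 7], [8, 5, 3]]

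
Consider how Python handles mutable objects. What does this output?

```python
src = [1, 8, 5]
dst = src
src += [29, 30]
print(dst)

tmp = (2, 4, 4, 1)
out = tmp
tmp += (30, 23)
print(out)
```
[1, 8, 5, 29, 30]
(2, 4, 4, 1)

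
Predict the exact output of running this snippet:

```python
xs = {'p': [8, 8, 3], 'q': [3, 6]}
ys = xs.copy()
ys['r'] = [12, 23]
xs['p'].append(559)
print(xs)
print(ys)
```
{'p': [8, 8, 3, 559], 'q': [3, 6]}
{'p': [8, 8, 3, 559], 'q': [3, 6], 'r': [12, 23]}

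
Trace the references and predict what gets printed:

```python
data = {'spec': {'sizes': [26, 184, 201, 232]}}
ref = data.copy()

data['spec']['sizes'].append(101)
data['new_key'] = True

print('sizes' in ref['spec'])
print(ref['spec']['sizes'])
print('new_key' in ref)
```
True
[26, 184, 201, 232, 101]
False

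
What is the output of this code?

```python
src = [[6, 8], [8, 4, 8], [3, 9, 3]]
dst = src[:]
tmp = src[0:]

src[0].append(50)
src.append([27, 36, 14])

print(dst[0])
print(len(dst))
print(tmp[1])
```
[6, 8, 50]
3
[8, 4, 8]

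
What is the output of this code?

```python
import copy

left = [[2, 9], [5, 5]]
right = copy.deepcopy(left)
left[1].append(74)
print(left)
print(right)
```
[[2, 9], [5, 5, 74]]
[[2, 9], [5, 5]]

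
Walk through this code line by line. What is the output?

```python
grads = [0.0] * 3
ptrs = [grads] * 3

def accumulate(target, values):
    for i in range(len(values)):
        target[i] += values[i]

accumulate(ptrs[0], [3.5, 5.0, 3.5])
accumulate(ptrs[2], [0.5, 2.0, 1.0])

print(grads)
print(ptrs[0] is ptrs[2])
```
[4.0, 7.0, 4.5]
True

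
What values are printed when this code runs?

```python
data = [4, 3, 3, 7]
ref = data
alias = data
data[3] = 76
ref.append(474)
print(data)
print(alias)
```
[4, 3, 3, 76, 474]
[4, 3, 3, 76, 474]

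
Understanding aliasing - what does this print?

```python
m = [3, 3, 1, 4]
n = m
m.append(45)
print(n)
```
[3, 3, 1, 4, 45]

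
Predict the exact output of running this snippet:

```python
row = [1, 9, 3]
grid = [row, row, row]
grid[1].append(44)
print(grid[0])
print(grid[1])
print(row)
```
[1, 9, 3, 44]
[1, 9, 3, 44]
[1, 9, 3, 44]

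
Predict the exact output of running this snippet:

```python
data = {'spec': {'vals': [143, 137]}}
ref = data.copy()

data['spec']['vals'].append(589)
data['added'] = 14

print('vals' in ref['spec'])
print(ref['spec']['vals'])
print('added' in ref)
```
True
[143, 137, 589]
False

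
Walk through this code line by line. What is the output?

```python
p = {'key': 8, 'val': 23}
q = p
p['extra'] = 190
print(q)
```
{'key': 8, 'val': 23, 'extra': 190}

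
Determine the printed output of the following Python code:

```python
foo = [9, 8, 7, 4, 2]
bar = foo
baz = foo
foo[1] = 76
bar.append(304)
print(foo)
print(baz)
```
[9, 76, 7, 4, 2, 304]
[9, 76, 7, 4, 2, 304]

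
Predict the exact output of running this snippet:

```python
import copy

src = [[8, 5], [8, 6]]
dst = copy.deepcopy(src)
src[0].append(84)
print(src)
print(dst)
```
[[8, 5, 84], [8, 6]]
[[8, 5], [8, 6]]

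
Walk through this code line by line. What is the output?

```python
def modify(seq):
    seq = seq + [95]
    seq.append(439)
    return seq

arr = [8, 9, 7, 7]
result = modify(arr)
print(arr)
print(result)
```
[8, 9, 7, 7]
[8, 9, 7, 7, 95, 439]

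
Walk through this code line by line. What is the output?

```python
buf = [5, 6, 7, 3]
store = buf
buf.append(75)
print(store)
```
[5, 6, 7, 3, 75]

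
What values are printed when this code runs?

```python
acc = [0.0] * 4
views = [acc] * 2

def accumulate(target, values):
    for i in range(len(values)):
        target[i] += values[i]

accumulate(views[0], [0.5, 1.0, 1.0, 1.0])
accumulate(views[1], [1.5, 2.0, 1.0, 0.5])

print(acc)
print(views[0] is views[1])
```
[2.0, 3.0, 2.0, 1.5]
True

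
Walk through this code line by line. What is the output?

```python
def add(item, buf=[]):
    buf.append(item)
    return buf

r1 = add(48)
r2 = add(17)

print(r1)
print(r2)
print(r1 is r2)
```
[48, 17]
[48, 17]
True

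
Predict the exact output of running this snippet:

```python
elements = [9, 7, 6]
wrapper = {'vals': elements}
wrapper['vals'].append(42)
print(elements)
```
[9, 7, 6, 42]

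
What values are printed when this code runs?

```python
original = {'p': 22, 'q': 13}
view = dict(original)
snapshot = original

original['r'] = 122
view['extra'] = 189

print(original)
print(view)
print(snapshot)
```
{'p': 22, 'q': 13, 'r': 122}
{'p': 22, 'q': 13, 'extra': 189}
{'p': 22, 'q': 13, 'r': 122}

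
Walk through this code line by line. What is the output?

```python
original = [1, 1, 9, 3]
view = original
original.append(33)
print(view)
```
[1, 1, 9, 3, 33]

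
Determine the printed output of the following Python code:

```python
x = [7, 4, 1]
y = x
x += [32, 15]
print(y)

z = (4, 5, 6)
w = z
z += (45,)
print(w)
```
[7, 4, 1, 32, 15]
(4, 5, 6)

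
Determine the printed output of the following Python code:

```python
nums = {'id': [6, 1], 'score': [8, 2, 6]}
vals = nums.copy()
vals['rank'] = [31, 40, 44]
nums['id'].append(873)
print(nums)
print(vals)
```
{'id': [6, 1, 873], 'score': [8, 2, 6]}
{'id': [6, 1, 873], 'score': [8, 2, 6], 'rank': [31, 40, 44]}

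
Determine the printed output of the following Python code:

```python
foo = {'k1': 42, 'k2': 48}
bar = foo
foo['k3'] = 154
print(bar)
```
{'k1': 42, 'k2': 48, 'k3': 154}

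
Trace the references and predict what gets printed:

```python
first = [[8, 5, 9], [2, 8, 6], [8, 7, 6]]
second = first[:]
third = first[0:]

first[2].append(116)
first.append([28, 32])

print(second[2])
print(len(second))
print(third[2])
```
[8, 7, 6, 116]
3
[8, 7, 6, 116]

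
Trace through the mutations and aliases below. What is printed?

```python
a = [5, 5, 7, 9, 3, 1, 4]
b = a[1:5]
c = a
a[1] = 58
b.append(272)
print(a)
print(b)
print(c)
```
[5, 58, 7, 9, 3, 1, 4]
[5, 7, 9, 3, 272]
[5, 58, 7, 9, 3, 1, 4]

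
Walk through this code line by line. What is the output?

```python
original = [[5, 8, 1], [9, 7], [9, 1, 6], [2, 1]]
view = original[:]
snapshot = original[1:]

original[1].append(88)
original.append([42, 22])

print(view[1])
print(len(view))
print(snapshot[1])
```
[9, 7, 88]
4
[9, 1, 6]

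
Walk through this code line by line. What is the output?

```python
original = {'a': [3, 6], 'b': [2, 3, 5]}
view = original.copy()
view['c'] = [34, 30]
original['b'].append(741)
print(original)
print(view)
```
{'a': [3, 6], 'b': [2, 3, 5, 741]}
{'a': [3, 6], 'b': [2, 3, 5, 741], 'c': [34, 30]}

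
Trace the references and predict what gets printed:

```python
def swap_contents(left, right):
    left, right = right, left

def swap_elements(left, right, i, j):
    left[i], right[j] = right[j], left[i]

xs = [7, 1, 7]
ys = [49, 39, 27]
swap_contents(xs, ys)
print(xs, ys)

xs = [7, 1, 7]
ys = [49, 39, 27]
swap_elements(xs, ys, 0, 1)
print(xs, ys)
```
[7, 1, 7] [49, 39, 27]
[39, 1, 7] [49, 7, 27]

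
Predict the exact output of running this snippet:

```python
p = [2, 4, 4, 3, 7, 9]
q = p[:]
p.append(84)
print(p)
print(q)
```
[2, 4, 4, 3, 7, 9, 84]
[2, 4, 4, 3, 7, 9]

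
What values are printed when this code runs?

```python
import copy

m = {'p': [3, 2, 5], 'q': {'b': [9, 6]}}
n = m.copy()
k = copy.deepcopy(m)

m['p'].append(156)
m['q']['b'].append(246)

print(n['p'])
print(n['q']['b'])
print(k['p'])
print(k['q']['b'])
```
[3, 2, 5, 156]
[9, 6, 246]
[3, 2, 5]
[9, 6]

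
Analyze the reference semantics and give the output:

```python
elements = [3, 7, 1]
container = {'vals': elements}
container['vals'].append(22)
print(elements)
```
[3, 7, 1, 22]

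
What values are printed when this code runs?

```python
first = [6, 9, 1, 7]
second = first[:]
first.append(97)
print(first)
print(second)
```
[6, 9, 1, 7, 97]
[6, 9, 1, 7]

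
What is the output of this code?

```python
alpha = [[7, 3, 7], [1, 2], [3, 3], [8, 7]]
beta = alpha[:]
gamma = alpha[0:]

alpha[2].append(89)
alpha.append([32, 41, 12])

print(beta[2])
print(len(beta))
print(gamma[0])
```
[3, 3, 89]
4
[7, 3, 7]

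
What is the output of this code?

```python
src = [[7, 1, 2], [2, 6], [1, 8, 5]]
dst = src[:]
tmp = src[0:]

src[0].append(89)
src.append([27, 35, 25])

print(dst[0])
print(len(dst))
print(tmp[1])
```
[7, 1, 2, 89]
3
[2, 6]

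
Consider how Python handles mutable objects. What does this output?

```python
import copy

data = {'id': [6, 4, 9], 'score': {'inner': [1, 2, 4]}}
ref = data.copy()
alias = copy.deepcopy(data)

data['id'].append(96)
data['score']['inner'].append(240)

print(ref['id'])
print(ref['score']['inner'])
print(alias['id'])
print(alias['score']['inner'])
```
[6, 4, 9, 96]
[1, 2, 4, 240]
[6, 4, 9]
[1, 2, 4]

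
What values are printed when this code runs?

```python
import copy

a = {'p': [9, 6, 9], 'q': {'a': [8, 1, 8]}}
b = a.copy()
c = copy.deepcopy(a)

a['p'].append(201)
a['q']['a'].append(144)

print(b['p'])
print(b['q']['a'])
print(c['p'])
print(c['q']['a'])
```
[9, 6, 9, 201]
[8, 1, 8, 144]
[9, 6, 9]
[8, 1, 8]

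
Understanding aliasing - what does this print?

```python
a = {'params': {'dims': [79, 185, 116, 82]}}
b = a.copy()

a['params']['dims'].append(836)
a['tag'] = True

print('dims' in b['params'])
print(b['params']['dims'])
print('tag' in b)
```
True
[79, 185, 116, 82, 836]
False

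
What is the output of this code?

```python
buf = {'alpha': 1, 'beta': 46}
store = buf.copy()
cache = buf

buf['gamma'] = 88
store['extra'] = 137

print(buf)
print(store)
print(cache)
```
{'alpha': 1, 'beta': 46, 'gamma': 88}
{'alpha': 1, 'beta': 46, 'extra': 137}
{'alpha': 1, 'beta': 46, 'gamma': 88}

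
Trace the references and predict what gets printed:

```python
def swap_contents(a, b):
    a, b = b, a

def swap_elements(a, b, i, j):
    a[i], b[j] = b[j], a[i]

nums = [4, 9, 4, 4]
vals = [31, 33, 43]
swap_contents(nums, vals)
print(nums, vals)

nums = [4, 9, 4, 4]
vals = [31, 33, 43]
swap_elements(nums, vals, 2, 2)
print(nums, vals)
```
[4, 9, 4, 4] [31, 33, 43]
[4, 9, 43, 4] [31, 33, 4]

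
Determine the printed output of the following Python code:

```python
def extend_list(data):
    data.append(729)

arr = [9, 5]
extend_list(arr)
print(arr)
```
[9, 5, 729]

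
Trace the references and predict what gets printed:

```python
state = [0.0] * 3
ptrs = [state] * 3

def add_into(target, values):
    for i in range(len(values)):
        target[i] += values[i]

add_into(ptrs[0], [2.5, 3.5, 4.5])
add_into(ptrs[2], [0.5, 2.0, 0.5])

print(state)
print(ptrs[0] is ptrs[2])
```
[3.0, 5.5, 5.0]
True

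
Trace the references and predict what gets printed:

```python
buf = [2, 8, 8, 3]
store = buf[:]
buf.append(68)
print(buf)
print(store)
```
[2, 8, 8, 3, 68]
[2, 8, 8, 3]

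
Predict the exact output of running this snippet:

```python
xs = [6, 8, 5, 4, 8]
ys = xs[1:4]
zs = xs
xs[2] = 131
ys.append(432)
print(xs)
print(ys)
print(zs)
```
[6, 8, 131, 4, 8]
[8, 5, 4, 432]
[6, 8, 131, 4, 8]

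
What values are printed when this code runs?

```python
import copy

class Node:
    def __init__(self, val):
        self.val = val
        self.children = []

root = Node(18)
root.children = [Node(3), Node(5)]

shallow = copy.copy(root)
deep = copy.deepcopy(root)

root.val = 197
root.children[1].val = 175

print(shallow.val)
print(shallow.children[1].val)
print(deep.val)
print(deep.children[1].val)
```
18
175
18
5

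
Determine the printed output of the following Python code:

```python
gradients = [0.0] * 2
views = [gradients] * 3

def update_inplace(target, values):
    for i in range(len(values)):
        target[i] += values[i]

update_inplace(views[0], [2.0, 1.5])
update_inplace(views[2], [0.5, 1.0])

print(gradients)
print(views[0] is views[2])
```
[2.5, 2.5]
True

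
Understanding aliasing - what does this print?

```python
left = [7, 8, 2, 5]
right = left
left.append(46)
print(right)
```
[7, 8, 2, 5, 46]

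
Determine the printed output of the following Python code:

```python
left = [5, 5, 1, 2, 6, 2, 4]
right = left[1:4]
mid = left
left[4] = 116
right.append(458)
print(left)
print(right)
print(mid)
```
[5, 5, 1, 2, 116, 2, 4]
[5, 1, 2, 458]
[5, 5, 1, 2, 116, 2, 4]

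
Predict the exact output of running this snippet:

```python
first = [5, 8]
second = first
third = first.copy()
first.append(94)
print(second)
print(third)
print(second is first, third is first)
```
[5, 8, 94]
[5, 8]
True False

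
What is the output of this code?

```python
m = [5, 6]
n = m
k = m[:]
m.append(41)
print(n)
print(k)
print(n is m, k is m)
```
[5, 6, 41]
[5, 6]
True False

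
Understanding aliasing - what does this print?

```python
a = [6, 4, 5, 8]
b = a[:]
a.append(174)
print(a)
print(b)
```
[6, 4, 5, 8, 174]
[6, 4, 5, 8]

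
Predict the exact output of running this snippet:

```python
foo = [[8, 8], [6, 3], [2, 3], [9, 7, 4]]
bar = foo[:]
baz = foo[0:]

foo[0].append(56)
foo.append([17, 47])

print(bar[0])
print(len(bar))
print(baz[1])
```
[8, 8, 56]
4
[6, 3]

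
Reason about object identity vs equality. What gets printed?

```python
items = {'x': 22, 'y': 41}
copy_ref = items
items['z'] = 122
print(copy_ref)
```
{'x': 22, 'y': 41, 'z': 122}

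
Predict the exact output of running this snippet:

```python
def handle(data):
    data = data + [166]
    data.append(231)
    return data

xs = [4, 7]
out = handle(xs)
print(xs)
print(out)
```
[4, 7]
[4, 7, 166, 231]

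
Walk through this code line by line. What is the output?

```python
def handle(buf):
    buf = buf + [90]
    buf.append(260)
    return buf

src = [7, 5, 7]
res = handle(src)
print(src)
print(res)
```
[7, 5, 7]
[7, 5, 7, 90, 260]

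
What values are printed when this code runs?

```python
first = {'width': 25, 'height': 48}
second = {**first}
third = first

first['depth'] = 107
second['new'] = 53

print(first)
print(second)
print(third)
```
{'width': 25, 'height': 48, 'depth': 107}
{'width': 25, 'height': 48, 'new': 53}
{'width': 25, 'height': 48, 'depth': 107}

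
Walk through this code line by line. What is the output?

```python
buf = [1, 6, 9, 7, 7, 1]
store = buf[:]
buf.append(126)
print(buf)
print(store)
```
[1, 6, 9, 7, 7, 1, 126]
[1, 6, 9, 7, 7, 1]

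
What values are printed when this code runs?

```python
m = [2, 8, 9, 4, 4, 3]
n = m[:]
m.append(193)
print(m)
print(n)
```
[2, 8, 9, 4, 4, 3, 193]
[2, 8, 9, 4, 4, 3]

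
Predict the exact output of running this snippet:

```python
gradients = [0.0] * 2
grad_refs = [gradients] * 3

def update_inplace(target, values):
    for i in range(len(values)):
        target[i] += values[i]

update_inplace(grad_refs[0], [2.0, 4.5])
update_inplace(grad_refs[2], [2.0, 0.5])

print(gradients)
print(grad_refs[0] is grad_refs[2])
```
[4.0, 5.0]
True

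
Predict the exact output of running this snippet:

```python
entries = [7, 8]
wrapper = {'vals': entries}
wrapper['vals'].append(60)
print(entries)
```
[7, 8, 60]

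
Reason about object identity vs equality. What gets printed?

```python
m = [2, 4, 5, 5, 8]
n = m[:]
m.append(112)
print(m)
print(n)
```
[2, 4, 5, 5, 8, 112]
[2, 4, 5, 5, 8]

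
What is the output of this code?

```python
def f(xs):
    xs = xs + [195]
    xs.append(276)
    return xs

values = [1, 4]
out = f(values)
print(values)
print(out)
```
[1, 4]
[1, 4, 195, 276]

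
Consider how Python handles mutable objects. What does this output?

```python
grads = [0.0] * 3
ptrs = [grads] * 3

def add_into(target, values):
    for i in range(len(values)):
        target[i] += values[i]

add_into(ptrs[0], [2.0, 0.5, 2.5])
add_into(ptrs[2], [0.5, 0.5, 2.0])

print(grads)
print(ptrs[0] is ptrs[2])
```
[2.5, 1.0, 4.5]
True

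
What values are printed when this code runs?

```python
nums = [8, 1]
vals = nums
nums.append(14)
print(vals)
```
[8, 1, 14]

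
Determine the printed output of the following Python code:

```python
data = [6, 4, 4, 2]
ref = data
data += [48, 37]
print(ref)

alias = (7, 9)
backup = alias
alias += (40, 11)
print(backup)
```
[6, 4, 4, 2, 48, 37]
(7, 9)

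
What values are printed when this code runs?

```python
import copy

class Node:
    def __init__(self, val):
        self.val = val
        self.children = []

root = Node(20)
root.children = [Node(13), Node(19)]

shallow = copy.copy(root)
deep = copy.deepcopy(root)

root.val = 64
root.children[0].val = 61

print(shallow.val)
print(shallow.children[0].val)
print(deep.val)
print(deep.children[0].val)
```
20
61
20
13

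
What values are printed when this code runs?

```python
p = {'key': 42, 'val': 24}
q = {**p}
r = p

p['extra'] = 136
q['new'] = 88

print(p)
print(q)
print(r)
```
{'key': 42, 'val': 24, 'extra': 136}
{'key': 42, 'val': 24, 'new': 88}
{'key': 42, 'val': 24, 'extra': 136}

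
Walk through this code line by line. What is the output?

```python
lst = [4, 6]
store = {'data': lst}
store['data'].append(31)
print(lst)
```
[4, 6, 31]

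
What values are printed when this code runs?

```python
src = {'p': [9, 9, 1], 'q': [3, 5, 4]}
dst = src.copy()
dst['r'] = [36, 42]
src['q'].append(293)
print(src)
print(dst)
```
{'p': [9, 9, 1], 'q': [3, 5, 4, 293]}
{'p': [9, 9, 1], 'q': [3, 5, 4, 293], 'r': [36, 42]}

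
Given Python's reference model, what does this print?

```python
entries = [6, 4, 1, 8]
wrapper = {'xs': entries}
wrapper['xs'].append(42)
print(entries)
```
[6, 4, 1, 8, 42]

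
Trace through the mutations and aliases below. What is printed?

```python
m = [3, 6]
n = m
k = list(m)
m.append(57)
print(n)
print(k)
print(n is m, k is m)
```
[3, 6, 57]
[3, 6]
True False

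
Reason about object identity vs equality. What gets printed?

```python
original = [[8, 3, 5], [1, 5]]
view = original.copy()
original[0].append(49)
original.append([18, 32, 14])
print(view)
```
[[8, 3, 5, 49], [1, 5]]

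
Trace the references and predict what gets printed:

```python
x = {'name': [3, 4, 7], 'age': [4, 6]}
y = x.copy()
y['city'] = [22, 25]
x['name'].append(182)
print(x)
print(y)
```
{'name': [3, 4, 7, 182], 'age': [4, 6]}
{'name': [3, 4, 7, 182], 'age': [4, 6], 'city': [22, 25]}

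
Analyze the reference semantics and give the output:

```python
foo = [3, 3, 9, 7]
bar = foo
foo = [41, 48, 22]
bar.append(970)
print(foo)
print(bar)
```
[41, 48, 22]
[3, 3, 9, 7, 970]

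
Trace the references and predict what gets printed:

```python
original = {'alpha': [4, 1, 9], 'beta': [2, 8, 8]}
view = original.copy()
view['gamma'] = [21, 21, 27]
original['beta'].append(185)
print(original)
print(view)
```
{'alpha': [4, 1, 9], 'beta': [2, 8, 8, 185]}
{'alpha': [4, 1, 9], 'beta': [2, 8, 8, 185], 'gamma': [21, 21, 27]}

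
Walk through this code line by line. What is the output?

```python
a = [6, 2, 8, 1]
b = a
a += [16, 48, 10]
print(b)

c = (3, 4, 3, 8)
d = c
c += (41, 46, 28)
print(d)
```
[6, 2, 8, 1, 16, 48, 10]
(3, 4, 3, 8)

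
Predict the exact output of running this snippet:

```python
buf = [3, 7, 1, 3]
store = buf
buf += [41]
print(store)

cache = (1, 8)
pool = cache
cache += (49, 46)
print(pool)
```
[3, 7, 1, 3, 41]
(1, 8)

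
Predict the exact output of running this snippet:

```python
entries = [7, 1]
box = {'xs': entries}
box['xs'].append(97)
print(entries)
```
[7, 1, 97]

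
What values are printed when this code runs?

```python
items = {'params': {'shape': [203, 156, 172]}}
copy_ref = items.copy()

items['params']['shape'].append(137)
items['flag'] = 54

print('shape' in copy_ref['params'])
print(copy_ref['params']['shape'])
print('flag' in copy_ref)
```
True
[203, 156, 172, 137]
False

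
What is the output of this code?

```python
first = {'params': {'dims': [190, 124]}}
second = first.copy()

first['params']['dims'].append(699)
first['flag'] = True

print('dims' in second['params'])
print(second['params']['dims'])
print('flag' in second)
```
True
[190, 124, 699]
False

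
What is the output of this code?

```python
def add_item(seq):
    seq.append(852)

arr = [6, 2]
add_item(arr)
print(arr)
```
[6, 2, 852]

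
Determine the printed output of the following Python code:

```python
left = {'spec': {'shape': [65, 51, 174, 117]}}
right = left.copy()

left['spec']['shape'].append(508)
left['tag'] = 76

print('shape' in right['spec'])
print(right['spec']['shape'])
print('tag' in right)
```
True
[65, 51, 174, 117, 508]
False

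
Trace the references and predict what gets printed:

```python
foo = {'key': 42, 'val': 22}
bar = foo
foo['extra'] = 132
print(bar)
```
{'key': 42, 'val': 22, 'extra': 132}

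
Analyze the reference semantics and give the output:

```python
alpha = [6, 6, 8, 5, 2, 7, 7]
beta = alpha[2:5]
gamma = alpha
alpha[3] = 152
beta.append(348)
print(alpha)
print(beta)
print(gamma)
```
[6, 6, 8, 152, 2, 7, 7]
[8, 5, 2, 348]
[6, 6, 8, 152, 2, 7, 7]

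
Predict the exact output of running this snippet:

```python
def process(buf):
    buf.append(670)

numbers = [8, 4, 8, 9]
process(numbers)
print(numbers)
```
[8, 4, 8, 9, 670]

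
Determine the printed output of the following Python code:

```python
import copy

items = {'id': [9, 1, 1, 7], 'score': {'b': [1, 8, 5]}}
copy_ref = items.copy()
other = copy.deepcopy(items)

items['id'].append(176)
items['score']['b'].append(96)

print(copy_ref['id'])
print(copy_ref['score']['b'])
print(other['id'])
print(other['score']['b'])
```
[9, 1, 1, 7, 176]
[1, 8, 5, 96]
[9, 1, 1, 7]
[1, 8, 5]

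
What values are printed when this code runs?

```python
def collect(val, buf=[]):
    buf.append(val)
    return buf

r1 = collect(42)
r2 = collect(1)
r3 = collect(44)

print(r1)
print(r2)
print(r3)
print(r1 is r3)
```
[42, 1, 44]
[42, 1, 44]
[42, 1, 44]
True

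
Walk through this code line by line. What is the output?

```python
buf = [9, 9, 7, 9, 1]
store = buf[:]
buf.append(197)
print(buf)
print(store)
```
[9, 9, 7, 9, 1, 197]
[9, 9, 7, 9, 1]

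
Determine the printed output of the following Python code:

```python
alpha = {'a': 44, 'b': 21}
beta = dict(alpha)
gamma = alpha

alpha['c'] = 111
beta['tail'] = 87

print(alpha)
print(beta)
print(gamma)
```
{'a': 44, 'b': 21, 'c': 111}
{'a': 44, 'b': 21, 'tail': 87}
{'a': 44, 'b': 21, 'c': 111}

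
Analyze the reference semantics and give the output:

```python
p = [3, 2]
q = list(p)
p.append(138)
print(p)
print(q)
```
[3, 2, 138]
[3, 2]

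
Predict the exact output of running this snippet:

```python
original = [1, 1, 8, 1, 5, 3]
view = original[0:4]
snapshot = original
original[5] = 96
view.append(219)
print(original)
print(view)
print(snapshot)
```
[1, 1, 8, 1, 5, 96]
[1, 1, 8, 1, 219]
[1, 1, 8, 1, 5, 96]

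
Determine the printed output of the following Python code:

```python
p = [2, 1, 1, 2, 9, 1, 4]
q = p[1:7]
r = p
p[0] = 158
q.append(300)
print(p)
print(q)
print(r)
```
[158, 1, 1, 2, 9, 1, 4]
[1, 1, 2, 9, 1, 4, 300]
[158, 1, 1, 2, 9, 1, 4]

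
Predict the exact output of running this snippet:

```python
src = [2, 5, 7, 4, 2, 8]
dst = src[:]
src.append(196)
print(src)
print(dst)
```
[2, 5, 7, 4, 2, 8, 196]
[2, 5, 7, 4, 2, 8]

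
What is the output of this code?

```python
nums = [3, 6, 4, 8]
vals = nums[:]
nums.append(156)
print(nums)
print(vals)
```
[3, 6, 4, 8, 156]
[3, 6, 4, 8]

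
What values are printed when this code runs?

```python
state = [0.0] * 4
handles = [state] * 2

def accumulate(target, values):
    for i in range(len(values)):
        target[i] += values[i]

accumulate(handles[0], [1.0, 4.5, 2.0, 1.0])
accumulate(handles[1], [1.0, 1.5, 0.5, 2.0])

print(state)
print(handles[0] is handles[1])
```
[2.0, 6.0, 2.5, 3.0]
True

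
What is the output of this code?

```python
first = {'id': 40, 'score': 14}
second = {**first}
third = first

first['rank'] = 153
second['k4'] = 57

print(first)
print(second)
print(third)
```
{'id': 40, 'score': 14, 'rank': 153}
{'id': 40, 'score': 14, 'k4': 57}
{'id': 40, 'score': 14, 'rank': 153}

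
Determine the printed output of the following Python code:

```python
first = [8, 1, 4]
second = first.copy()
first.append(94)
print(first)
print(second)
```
[8, 1, 4, 94]
[8, 1, 4]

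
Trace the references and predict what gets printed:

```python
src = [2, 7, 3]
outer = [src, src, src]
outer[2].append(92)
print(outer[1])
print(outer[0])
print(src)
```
[2, 7, 3, 92]
[2, 7, 3, 92]
[2, 7, 3, 92]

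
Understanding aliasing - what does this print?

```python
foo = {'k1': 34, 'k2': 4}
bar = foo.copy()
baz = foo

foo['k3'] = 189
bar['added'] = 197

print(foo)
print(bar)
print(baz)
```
{'k1': 34, 'k2': 4, 'k3': 189}
{'k1': 34, 'k2': 4, 'added': 197}
{'k1': 34, 'k2': 4, 'k3': 189}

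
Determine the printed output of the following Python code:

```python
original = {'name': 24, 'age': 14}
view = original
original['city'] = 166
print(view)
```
{'name': 24, 'age': 14, 'city': 166}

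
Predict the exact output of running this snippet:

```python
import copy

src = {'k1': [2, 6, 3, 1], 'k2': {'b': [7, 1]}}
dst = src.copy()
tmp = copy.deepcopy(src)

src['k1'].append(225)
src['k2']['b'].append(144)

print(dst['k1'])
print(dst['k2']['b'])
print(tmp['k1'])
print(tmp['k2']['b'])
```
[2, 6, 3, 1, 225]
[7, 1, 144]
[2, 6, 3, 1]
[7, 1]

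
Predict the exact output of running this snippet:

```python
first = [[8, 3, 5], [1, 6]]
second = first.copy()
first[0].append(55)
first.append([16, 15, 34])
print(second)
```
[[8, 3, 5, 55], [1, 6]]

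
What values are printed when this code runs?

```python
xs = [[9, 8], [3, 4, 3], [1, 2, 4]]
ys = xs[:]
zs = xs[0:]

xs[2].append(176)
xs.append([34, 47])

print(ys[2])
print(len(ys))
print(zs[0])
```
[1, 2, 4, 176]
3
[9, 8]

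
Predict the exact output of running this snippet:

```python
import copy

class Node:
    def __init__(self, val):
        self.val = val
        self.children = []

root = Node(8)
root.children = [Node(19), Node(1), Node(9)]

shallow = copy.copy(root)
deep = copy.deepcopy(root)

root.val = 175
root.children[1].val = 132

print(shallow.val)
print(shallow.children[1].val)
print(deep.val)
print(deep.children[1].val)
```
8
132
8
1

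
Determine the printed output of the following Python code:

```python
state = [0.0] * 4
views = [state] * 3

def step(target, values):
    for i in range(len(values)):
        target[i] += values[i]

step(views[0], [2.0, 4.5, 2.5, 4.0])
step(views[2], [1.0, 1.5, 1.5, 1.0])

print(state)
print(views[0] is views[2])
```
[3.0, 6.0, 4.0, 5.0]
True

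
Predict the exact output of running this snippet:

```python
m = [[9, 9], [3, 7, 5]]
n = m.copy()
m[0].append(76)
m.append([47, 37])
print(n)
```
[[9, 9, 76], [3, 7, 5]]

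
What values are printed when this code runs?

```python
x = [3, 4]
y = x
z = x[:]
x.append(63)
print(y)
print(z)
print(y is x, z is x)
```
[3, 4, 63]
[3, 4]
True False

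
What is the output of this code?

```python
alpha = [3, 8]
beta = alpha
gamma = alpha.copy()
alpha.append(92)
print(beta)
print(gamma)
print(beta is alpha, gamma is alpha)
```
[3, 8, 92]
[3, 8]
True False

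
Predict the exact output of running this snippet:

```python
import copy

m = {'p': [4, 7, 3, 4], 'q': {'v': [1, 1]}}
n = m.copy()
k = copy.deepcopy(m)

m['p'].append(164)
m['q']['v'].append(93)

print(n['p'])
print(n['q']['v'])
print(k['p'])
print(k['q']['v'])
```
[4, 7, 3, 4, 164]
[1, 1, 93]
[4, 7, 3, 4]
[1, 1]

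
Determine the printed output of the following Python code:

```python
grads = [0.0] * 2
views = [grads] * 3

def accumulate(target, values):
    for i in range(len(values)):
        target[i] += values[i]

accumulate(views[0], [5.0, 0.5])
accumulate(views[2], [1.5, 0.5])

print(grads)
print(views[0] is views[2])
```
[6.5, 1.0]
True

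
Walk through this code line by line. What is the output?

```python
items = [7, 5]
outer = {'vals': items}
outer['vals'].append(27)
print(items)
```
[7, 5, 27]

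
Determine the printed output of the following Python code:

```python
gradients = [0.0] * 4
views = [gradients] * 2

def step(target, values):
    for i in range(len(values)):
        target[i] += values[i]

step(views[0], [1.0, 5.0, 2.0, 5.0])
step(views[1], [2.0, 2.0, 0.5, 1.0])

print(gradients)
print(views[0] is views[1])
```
[3.0, 7.0, 2.5, 6.0]
True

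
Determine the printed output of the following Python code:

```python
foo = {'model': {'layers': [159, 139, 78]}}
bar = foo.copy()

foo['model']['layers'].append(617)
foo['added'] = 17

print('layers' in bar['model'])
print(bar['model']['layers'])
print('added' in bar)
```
True
[159, 139, 78, 617]
False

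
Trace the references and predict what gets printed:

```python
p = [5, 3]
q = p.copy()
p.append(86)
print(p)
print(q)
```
[5, 3, 86]
[5, 3]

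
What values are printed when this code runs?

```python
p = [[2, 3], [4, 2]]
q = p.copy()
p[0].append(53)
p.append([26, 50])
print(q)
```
[[2, 3, 53], [4, 2]]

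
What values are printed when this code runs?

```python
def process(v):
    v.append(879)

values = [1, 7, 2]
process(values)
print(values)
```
[1, 7, 2, 879]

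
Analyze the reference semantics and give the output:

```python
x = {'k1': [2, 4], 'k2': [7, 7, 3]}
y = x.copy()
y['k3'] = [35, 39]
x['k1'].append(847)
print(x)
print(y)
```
{'k1': [2, 4, 847], 'k2': [7, 7, 3]}
{'k1': [2, 4, 847], 'k2': [7, 7, 3], 'k3': [35, 39]}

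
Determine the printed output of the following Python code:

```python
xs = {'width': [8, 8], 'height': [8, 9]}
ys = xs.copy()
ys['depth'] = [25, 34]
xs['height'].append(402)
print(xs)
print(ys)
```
{'width': [8, 8], 'height': [8, 9, 402]}
{'width': [8, 8], 'height': [8, 9, 402], 'depth': [25, 34]}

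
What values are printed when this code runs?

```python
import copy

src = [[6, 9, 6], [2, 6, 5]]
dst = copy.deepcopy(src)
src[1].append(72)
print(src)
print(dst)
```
[[6, 9, 6], [2, 6, 5, 72]]
[[6, 9, 6], [2, 6, 5]]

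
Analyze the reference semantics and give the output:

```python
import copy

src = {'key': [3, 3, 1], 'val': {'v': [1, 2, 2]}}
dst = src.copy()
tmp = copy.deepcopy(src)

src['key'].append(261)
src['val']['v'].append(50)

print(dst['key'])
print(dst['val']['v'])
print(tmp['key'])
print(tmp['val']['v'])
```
[3, 3, 1, 261]
[1, 2, 2, 50]
[3, 3, 1]
[1, 2, 2]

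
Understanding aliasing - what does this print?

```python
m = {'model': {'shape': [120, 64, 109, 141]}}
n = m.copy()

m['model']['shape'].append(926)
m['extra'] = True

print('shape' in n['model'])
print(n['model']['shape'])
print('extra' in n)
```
True
[120, 64, 109, 141, 926]
False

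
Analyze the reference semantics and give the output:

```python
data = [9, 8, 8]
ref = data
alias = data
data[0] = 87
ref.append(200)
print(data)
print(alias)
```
[87, 8, 8, 200]
[87, 8, 8, 200]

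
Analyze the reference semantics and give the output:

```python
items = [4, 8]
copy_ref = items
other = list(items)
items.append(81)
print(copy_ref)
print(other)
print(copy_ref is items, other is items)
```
[4, 8, 81]
[4, 8]
True False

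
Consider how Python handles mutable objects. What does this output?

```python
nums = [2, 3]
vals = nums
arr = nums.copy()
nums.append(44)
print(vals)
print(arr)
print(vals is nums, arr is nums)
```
[2, 3, 44]
[2, 3]
True False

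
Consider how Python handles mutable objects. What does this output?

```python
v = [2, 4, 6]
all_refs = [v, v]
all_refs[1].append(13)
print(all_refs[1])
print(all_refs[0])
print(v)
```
[2, 4, 6, 13]
[2, 4, 6, 13]
[2, 4, 6, 13]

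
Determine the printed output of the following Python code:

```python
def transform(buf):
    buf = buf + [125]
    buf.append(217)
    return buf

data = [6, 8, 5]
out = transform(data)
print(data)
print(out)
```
[6, 8, 5]
[6, 8, 5, 125, 217]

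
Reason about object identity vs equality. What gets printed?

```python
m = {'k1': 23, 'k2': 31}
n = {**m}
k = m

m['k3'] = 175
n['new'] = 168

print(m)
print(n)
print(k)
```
{'k1': 23, 'k2': 31, 'k3': 175}
{'k1': 23, 'k2': 31, 'new': 168}
{'k1': 23, 'k2': 31, 'k3': 175}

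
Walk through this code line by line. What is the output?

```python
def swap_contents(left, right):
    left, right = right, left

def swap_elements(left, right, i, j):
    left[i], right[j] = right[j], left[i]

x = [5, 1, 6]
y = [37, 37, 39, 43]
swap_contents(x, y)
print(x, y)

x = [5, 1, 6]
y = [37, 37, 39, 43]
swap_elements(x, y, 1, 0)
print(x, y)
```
[5, 1, 6] [37, 37, 39, 43]
[5, 37, 6] [1, 37, 39, 43]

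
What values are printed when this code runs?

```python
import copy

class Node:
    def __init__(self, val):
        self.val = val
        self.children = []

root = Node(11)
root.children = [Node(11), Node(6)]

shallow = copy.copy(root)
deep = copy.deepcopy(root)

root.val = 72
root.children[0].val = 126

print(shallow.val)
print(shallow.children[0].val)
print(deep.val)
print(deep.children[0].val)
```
11
126
11
11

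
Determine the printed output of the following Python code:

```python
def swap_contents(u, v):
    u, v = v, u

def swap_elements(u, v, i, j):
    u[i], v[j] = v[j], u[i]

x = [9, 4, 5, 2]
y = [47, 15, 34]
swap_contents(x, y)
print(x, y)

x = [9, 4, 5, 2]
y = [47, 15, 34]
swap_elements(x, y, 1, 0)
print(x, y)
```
[9, 4, 5, 2] [47, 15, 34]
[9, 47, 5, 2] [4, 15, 34]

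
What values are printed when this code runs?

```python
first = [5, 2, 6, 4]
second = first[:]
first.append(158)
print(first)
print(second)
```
[5, 2, 6, 4, 158]
[5, 2, 6, 4]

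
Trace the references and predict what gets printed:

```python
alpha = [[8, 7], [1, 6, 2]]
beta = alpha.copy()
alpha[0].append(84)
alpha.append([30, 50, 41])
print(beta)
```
[[8, 7, 84], [1, 6, 2]]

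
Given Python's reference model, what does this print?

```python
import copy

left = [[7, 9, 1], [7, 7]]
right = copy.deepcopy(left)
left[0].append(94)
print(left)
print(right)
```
[[7, 9, 1, 94], [7, 7]]
[[7, 9, 1], [7, 7]]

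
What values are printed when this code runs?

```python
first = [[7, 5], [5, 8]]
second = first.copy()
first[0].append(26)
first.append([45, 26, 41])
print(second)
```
[[7, 5, 26], [5, 8]]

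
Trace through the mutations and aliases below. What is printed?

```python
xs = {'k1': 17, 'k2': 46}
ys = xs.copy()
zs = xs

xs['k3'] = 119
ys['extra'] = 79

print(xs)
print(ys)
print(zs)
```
{'k1': 17, 'k2': 46, 'k3': 119}
{'k1': 17, 'k2': 46, 'extra': 79}
{'k1': 17, 'k2': 46, 'k3': 119}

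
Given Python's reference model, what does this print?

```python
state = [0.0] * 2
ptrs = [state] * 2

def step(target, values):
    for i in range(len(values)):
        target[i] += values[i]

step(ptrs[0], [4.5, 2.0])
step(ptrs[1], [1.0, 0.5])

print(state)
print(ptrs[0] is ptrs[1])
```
[5.5, 2.5]
True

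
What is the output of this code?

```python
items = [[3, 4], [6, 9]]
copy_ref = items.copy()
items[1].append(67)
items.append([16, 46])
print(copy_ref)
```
[[3, 4], [6, 9, 67]]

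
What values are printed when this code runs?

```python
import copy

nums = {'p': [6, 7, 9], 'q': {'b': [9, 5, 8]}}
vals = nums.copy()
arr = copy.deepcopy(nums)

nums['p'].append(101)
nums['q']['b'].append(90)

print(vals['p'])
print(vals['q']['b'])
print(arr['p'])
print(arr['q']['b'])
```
[6, 7, 9, 101]
[9, 5, 8, 90]
[6, 7, 9]
[9, 5, 8]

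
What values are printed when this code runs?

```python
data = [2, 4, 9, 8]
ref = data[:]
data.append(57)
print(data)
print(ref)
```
[2, 4, 9, 8, 57]
[2, 4, 9, 8]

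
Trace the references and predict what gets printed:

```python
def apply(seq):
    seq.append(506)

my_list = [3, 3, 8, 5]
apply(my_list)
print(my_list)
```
[3, 3, 8, 5, 506]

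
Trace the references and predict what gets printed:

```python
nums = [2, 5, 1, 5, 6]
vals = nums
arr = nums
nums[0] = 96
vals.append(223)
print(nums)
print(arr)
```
[96, 5, 1, 5, 6, 223]
[96, 5, 1, 5, 6, 223]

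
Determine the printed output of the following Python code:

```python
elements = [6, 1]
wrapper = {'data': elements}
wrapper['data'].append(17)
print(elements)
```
[6, 1, 17]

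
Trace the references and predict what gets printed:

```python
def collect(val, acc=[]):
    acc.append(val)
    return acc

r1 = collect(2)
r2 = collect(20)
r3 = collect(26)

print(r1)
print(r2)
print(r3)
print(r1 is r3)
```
[2, 20, 26]
[2, 20, 26]
[2, 20, 26]
True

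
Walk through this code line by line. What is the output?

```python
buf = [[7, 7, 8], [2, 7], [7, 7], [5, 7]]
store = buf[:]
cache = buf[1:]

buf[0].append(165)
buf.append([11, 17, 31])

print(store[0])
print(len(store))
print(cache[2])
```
[7, 7, 8, 165]
4
[5, 7]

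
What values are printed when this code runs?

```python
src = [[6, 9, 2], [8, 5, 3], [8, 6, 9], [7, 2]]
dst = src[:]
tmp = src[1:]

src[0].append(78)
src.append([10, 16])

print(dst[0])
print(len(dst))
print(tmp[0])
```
[6, 9, 2, 78]
4
[8, 5, 3]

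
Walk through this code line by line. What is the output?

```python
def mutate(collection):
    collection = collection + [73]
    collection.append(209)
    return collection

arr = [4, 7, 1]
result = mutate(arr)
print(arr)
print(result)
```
[4, 7, 1]
[4, 7, 1, 73, 209]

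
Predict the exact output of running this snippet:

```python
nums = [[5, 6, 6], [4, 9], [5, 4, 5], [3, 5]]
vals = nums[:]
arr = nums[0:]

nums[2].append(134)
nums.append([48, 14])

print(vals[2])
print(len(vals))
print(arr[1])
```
[5, 4, 5, 134]
4
[4, 9]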